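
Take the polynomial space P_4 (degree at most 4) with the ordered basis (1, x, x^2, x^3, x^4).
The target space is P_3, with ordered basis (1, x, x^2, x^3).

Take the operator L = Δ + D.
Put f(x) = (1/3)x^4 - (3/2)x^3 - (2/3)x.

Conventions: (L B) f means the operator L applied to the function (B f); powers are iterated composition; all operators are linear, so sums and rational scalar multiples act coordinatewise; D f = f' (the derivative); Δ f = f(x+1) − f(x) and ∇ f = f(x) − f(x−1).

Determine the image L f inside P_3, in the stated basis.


Δ f = (4/3)x^3 - (5/2)x^2 - (19/6)x - 11/6
D f = (4/3)x^3 - (9/2)x^2 - 2/3
(Δ + D) f = (8/3)x^3 - 7x^2 - (19/6)x - 5/2

the image equals g(x) = (8/3)x^3 - 7x^2 - (19/6)x - 5/2


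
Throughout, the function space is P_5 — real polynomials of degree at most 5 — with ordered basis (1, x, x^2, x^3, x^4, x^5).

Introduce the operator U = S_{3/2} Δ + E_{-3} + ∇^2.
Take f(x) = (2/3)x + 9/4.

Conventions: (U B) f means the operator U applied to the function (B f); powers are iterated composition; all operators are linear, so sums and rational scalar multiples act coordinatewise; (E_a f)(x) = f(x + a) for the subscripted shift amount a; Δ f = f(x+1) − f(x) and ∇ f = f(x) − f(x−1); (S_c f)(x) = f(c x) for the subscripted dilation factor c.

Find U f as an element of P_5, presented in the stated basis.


the image equals g(x) = (2/3)x + 11/12

Δ f = 2/3
S_{3/2} Δ f = 2/3
E_{-3} f = (2/3)x + 1/4
∇ f = 2/3
∇ ∇ f = 0
(S_{3/2} Δ + E_{-3} + ∇^2) f = (2/3)x + 11/12


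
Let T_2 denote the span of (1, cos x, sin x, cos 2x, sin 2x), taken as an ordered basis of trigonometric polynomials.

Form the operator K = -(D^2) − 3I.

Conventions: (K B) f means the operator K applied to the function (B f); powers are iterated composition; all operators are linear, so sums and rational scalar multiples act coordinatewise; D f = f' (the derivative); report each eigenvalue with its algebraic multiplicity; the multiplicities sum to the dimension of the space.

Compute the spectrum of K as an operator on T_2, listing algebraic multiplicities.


image of 1: -3
image of cos x: -2cos x
image of sin x: -2sin x
image of cos 2x: cos 2x
image of sin 2x: sin 2x
the matrix is diagonal; its diagonal is (-3, -2, -2, 1, 1)
for a triangular matrix the eigenvalues are the diagonal entries, with algebraic multiplicity their repetition count

λ = -3 (multiplicity 1), λ = -2 (multiplicity 2), λ = 1 (multiplicity 2)


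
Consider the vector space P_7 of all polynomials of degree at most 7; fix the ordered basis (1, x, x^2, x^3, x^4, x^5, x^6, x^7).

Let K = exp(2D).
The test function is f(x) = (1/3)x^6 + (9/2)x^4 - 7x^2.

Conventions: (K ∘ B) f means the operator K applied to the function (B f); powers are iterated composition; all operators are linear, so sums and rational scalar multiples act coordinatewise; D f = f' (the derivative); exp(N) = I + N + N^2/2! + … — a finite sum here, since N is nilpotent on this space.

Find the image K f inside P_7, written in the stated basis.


the result is g(x) = (1/3)x^6 + 4x^5 + (49/2)x^4 + (268/3)x^3 + 181x^2 + 180x + 196/3

order-1 term: 4x^5 + 36x^3 - 28x
order-2 term: 20x^4 + 108x^2 - 28
order-3 term: (160/3)x^3 + 144x
order-4 term: 80x^2 + 72
order-5 term: 64x
order-6 term: 64/3
the series for exp(2D) f terminates at order 6
exp(2D) f = (1/3)x^6 + 4x^5 + (49/2)x^4 + (268/3)x^3 + 181x^2 + 180x + 196/3


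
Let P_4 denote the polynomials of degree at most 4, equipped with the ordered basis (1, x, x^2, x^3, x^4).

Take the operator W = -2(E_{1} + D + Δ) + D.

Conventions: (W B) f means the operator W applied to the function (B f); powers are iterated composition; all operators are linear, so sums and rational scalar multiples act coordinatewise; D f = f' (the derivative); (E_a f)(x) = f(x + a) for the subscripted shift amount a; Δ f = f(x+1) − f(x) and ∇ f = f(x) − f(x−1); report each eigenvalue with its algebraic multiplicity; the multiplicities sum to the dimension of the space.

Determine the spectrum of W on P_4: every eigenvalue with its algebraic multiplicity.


λ = -2 (multiplicity 5)

image of 1: -2
image of x: -2x - 5
image of x^2: -2x^2 - 10x - 4
image of x^3: -2x^3 - 15x^2 - 12x - 4
image of x^4: -2x^4 - 20x^3 - 24x^2 - 16x - 4
the matrix is upper triangular; its diagonal is (-2, -2, -2, -2, -2)
for a triangular matrix the eigenvalues are the diagonal entries, with algebraic multiplicity their repetition count


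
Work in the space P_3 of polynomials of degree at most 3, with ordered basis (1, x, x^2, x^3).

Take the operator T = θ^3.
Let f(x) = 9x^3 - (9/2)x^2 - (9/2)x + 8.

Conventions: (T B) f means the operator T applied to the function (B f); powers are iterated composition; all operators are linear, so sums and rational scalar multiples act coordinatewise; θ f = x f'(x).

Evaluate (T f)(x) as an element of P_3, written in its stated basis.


θ f = 27x^3 - 9x^2 - (9/2)x
θ θ f = 81x^3 - 18x^2 - (9/2)x
θ θ θ f = 243x^3 - 36x^2 - (9/2)x

the image equals g(x) = 243x^3 - 36x^2 - (9/2)x


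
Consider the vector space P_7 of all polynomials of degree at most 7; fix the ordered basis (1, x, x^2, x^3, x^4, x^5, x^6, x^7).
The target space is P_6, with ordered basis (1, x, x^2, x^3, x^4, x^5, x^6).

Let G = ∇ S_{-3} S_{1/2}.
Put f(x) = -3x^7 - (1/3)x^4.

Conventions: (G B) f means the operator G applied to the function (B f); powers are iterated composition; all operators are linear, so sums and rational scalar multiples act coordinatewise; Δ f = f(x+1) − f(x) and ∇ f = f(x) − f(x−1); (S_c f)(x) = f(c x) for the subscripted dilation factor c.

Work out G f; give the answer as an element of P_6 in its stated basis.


the result is g(x) = (45927/128)x^6 - (137781/128)x^5 + (229635/128)x^4 - (230499/128)x^3 + (139077/128)x^2 - (46791/128)x + 6777/128

S_{1/2} f = -(3/128)x^7 - (1/48)x^4
S_{-3} S_{1/2} f = (6561/128)x^7 - (27/16)x^4
∇ (S_{-3} S_{1/2}) f = (45927/128)x^6 - (137781/128)x^5 + (229635/128)x^4 - (230499/128)x^3 + (139077/128)x^2 - (46791/128)x + 6777/128


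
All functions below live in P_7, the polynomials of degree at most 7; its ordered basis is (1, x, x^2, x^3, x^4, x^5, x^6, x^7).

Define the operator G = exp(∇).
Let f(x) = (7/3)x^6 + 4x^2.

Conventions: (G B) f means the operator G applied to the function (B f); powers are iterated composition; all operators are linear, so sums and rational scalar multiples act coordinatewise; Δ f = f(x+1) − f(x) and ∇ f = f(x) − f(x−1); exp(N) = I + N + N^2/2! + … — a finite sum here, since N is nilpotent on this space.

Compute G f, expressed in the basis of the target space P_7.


order-1 term: 14x^5 - 35x^4 + (140/3)x^3 - 35x^2 + 22x - 19/3
order-2 term: 35x^4 - 140x^3 + 245x^2 - 210x + 229/3
order-3 term: (140/3)x^3 - 210x^2 + 350x - 210
order-4 term: 35x^2 - 140x + 455/3
order-5 term: 14x - 35
order-6 term: 7/3
the series for exp(∇) f terminates at order 6
exp(∇) f = (7/3)x^6 + 14x^5 - (140/3)x^3 + 39x^2 + 36x - 21

the image equals g(x) = (7/3)x^6 + 14x^5 - (140/3)x^3 + 39x^2 + 36x - 21


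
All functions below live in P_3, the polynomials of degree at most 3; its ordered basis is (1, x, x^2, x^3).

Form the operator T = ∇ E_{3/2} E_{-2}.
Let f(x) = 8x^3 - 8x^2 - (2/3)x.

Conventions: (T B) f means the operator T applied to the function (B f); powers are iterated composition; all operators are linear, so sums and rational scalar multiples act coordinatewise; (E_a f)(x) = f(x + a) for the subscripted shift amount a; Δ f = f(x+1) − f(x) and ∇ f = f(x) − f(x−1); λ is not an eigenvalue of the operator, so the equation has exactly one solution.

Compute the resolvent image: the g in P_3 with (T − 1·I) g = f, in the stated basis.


the image equals g(x) = -8x^3 - 16x^2 + (50/3)x + 68/3

write g with unknown coordinates in the stated basis and equate coefficients in (T − 1·I) g = f
solving from the highest basis element down gives g = -8x^3 - 16x^2 + (50/3)x + 68/3
check: T g = -24x^2 + 16x + 68/3
so T g − 1·g = 8x^3 - 8x^2 - (2/3)x = f ✓


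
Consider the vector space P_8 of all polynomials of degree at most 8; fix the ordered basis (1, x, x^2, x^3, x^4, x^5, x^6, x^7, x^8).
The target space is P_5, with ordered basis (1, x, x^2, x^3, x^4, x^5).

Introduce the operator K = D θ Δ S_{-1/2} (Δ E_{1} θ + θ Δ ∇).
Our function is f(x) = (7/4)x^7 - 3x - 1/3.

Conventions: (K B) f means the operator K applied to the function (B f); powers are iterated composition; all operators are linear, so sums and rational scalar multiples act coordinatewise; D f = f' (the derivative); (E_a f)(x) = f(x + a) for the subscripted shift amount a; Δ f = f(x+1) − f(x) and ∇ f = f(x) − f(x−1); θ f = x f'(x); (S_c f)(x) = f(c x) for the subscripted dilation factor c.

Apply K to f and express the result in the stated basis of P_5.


θ f = (49/4)x^7 - 3x
E_{1} θ f = (49/4)x^7 + (343/4)x^6 + (1029/4)x^5 + (1715/4)x^4 + (1715/4)x^3 + (1029/4)x^2 + (331/4)x + 37/4
Δ E_{1} θ f = (343/4)x^6 + (3087/4)x^5 + (12005/4)x^4 + (25725/4)x^3 + (31899/4)x^2 + (21609/4)x + 6211/4
∇ f = (49/4)x^6 - (147/4)x^5 + (245/4)x^4 - (245/4)x^3 + (147/4)x^2 - (49/4)x - 5/4
Δ ∇ f = (147/2)x^5 + (245/2)x^3 + (49/2)x
θ Δ ∇ f = (735/2)x^5 + (735/2)x^3 + (49/2)x
(Δ E_{1} θ + θ Δ ∇) f = (343/4)x^6 + (4557/4)x^5 + (12005/4)x^4 + (27195/4)x^3 + (31899/4)x^2 + (21707/4)x + 6211/4
S_{-1/2} (Δ E_{1} θ + θ Δ ∇) f = (343/256)x^6 - (4557/128)x^5 + (12005/64)x^4 - (27195/32)x^3 + (31899/16)x^2 - (21707/8)x + 6211/4
Δ S_{-1/2} (Δ E_{1} θ + θ Δ ∇) f = (1029/128)x^5 - (40425/256)x^4 + (13475/32)x^3 - (450555/256)x^2 + (32291/16)x - 362551/256
θ (Δ S_{-1/2}) (Δ E_{1} θ + θ Δ ∇) f = (5145/128)x^5 - (40425/64)x^4 + (40425/32)x^3 - (450555/128)x^2 + (32291/16)x
D θ (Δ S_{-1/2}) (Δ E_{1} θ + θ Δ ∇) f = (25725/128)x^4 - (40425/16)x^3 + (121275/32)x^2 - (450555/64)x + 32291/16

the image equals g(x) = (25725/128)x^4 - (40425/16)x^3 + (121275/32)x^2 - (450555/64)x + 32291/16


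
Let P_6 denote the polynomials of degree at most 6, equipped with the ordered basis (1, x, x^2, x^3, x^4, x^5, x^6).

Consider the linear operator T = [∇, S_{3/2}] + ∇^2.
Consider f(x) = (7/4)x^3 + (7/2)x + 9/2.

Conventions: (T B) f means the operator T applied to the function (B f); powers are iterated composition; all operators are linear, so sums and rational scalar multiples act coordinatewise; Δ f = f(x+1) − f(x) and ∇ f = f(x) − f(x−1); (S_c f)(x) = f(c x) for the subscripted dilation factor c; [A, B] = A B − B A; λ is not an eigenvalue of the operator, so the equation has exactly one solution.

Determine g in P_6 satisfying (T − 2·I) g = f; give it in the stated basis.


write g with unknown coordinates in the stated basis and equate coefficients in (T − 2·I) g = f
solving from the highest basis element down gives g = -(7/8)x^3 - (189/128)x^2 - (1547/512)x - 4041/2048
check: T g = -(189/64)x^2 - (651/256)x + 567/1024
so T g − 2·g = (7/4)x^3 + (7/2)x + 9/2 = f ✓

the result is g(x) = -(7/8)x^3 - (189/128)x^2 - (1547/512)x - 4041/2048


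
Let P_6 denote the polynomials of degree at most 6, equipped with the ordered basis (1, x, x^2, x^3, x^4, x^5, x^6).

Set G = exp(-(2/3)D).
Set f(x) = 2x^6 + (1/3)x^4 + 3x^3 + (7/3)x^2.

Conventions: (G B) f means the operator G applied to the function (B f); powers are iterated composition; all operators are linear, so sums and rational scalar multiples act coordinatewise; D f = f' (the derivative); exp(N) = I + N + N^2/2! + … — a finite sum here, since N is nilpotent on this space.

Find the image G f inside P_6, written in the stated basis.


order-1 term: -8x^5 - (8/9)x^3 - 6x^2 - (28/9)x
order-2 term: (40/3)x^4 + (8/9)x^2 + 4x + 28/27
order-3 term: -(320/27)x^3 - (32/81)x - 8/9
order-4 term: (160/27)x^2 + 16/243
order-5 term: -(128/81)x
order-6 term: 128/729
the series for exp(-(2/3)D) f terminates at order 6
exp(-(2/3)D) f = 2x^6 - 8x^5 + (41/3)x^4 - (263/27)x^3 + (85/27)x^2 - (88/81)x + 284/729

the image equals g(x) = 2x^6 - 8x^5 + (41/3)x^4 - (263/27)x^3 + (85/27)x^2 - (88/81)x + 284/729


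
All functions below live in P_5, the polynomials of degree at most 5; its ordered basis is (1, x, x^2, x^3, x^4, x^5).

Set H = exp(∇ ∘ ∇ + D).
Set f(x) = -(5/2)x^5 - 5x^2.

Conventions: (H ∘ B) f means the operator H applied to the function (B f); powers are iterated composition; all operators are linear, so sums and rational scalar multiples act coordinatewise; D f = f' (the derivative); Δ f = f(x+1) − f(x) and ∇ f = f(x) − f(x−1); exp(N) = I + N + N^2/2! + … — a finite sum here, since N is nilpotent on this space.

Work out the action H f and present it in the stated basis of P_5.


g(x) = -(5/2)x^5 - (25/2)x^4 - 75x^3 - 30x^2 - (395/2)x + 265/2

order-1 term: -(25/2)x^4 - 50x^3 + 150x^2 - 185x + 65
order-2 term: -25x^3 - 150x^2 + 150x + 120
order-3 term: -25x^2 - 150x
order-4 term: -(25/2)x - 50
order-5 term: -5/2
the series for exp(∇ ∘ ∇ + D) f terminates at order 5
exp(∇ ∘ ∇ + D) f = -(5/2)x^5 - (25/2)x^4 - 75x^3 - 30x^2 - (395/2)x + 265/2


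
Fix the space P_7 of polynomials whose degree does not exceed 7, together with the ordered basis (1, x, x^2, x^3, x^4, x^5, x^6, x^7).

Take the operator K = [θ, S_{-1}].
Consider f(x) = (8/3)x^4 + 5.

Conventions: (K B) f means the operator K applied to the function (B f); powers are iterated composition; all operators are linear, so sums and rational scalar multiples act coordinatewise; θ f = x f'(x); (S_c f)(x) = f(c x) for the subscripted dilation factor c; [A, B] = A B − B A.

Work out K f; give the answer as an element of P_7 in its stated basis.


the result is g(x) = 0

S_{-1} f = (8/3)x^4 + 5
θ S_{-1} f = (32/3)x^4
θ f = (32/3)x^4
S_{-1} θ f = (32/3)x^4
[θ, S_{-1}] f = 0


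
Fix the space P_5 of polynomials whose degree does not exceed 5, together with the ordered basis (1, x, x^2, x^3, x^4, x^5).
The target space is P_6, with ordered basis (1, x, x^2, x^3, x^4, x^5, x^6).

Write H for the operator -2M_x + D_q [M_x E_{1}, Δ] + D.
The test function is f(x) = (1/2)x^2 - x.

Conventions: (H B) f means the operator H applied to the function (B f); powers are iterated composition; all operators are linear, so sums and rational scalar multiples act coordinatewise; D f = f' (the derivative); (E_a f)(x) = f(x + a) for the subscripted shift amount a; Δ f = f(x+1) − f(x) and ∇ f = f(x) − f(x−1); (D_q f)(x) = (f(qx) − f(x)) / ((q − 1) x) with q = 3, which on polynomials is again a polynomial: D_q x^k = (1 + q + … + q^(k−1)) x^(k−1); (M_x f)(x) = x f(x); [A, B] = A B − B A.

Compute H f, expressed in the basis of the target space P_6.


the image equals g(x) = -x^3 + 2x^2 - x - 2

M_x f = (1/2)x^3 - x^2
(-2M_x) f = -x^3 + 2x^2
Δ f = x - 1/2
E_{1} Δ f = x + 1/2
M_x E_{1} Δ f = x^2 + (1/2)x
E_{1} f = (1/2)x^2 - 1/2
M_x E_{1} f = (1/2)x^3 - (1/2)x
Δ (M_x E_{1}) f = (3/2)x^2 + (3/2)x
[M_x E_{1}, Δ] f = -(1/2)x^2 - x
D_q [M_x E_{1}, Δ] f = -2x - 1
D f = x - 1
(-2M_x + D_q [M_x E_{1}, Δ] + D) f = -x^3 + 2x^2 - x - 2


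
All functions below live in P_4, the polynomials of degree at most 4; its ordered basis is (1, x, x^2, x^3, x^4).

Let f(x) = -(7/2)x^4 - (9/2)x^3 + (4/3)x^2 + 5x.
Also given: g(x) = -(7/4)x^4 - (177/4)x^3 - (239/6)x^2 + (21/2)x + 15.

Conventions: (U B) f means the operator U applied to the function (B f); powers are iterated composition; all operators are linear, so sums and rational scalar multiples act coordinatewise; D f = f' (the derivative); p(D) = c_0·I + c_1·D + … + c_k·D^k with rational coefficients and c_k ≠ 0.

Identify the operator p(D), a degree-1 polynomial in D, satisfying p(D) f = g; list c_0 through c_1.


D^0 f = -(7/2)x^4 - (9/2)x^3 + (4/3)x^2 + 5x
D^1 f = -14x^3 - (27/2)x^2 + (8/3)x + 5
matching coefficients of g against c_0 f + c_1 Df + … from the top degree down determines the c_i
solution: c_0 = 1/2, c_1 = 3

c_0 = 1/2, c_1 = 3


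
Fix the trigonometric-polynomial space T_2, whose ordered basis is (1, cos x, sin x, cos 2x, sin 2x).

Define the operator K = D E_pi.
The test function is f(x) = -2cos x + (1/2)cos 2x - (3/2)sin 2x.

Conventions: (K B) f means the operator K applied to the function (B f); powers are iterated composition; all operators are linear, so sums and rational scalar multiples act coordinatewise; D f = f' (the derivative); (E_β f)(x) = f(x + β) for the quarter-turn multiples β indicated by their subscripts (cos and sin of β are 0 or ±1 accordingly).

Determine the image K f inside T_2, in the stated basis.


E_pi f = 2cos x + (1/2)cos 2x - (3/2)sin 2x
D E_pi f = -2sin x - 3cos 2x - sin 2x

the image equals g(x) = -2sin x - 3cos 2x - sin 2x


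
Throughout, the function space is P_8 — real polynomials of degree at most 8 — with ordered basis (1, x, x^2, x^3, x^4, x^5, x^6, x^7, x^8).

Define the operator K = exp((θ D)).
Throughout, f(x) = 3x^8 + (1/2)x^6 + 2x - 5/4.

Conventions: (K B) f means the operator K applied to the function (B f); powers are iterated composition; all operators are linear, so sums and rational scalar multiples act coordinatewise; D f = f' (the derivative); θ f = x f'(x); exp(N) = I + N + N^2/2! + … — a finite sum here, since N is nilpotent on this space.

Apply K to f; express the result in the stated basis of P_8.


order-1 term: 168x^7 + 15x^5
order-2 term: 3528x^6 + 150x^4
order-3 term: 35280x^5 + 600x^3
order-4 term: 176400x^4 + 900x^2
order-5 term: 423360x^3 + 360x
order-6 term: 423360x^2
order-7 term: 120960x
the series for exp((θ D)) f terminates at order 7
exp((θ D)) f = 3x^8 + 168x^7 + (7057/2)x^6 + 35295x^5 + 176550x^4 + 423960x^3 + 424260x^2 + 121322x - 5/4

the result is g(x) = 3x^8 + 168x^7 + (7057/2)x^6 + 35295x^5 + 176550x^4 + 423960x^3 + 424260x^2 + 121322x - 5/4


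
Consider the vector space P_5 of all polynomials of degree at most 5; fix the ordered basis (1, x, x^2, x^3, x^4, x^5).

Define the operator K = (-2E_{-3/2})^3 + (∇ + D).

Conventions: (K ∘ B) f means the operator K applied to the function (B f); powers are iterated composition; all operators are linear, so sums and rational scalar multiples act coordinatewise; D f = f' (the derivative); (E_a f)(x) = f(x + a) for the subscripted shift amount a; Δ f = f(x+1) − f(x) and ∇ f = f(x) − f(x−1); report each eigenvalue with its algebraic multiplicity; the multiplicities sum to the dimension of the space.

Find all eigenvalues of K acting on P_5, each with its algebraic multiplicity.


λ = -8 (multiplicity 6)

image of 1: -8
image of x: -8x + 38
image of x^2: -8x^2 + 76x - 163
image of x^3: -8x^3 + 114x^2 - 489x + 730
image of x^4: -8x^4 + 152x^3 - 978x^2 + 2920x - 6563/2
image of x^5: -8x^5 + 190x^4 - 1630x^3 + 7300x^2 - (32815/2)x + 59053/4
the matrix is upper triangular; its diagonal is (-8, -8, -8, -8, -8, -8)
for a triangular matrix the eigenvalues are the diagonal entries, with algebraic multiplicity their repetition count


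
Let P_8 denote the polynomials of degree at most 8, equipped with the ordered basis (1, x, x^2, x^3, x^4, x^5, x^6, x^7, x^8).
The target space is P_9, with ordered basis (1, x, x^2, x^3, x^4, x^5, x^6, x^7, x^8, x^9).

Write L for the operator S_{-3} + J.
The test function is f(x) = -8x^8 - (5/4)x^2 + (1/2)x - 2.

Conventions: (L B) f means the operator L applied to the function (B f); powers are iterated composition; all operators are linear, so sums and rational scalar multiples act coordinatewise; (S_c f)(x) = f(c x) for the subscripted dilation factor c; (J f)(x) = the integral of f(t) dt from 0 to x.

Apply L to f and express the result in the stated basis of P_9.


S_{-3} f = -52488x^8 - (45/4)x^2 - (3/2)x - 2
J f = -(8/9)x^9 - (5/12)x^3 + (1/4)x^2 - 2x
(S_{-3} + J) f = -(8/9)x^9 - 52488x^8 - (5/12)x^3 - 11x^2 - (7/2)x - 2

the image equals g(x) = -(8/9)x^9 - 52488x^8 - (5/12)x^3 - 11x^2 - (7/2)x - 2


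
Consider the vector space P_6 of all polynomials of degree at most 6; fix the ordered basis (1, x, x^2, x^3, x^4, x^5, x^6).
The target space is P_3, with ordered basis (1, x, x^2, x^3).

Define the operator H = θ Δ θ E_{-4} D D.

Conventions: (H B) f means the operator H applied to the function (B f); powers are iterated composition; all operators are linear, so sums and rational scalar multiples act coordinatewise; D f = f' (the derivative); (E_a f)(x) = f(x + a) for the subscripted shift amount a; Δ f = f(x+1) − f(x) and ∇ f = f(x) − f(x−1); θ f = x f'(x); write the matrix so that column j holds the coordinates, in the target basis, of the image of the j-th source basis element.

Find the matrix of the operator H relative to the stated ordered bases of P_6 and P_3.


the matrix is [[0, 0, 0, 0, 0, 0, 0]; [0, 0, 0, 0, 48, -780, 7680]; [0, 0, 0, 0, 0, 360, -7200]; [0, 0, 0, 0, 0, 0, 1440]] (rows listed top to bottom)

image of 1: 0
image of x: 0
image of x^2: 0
image of x^3: 0
image of x^4: 48x
image of x^5: 360x^2 - 780x
image of x^6: 1440x^3 - 7200x^2 + 7680x
each image's coordinates form column j of the matrix


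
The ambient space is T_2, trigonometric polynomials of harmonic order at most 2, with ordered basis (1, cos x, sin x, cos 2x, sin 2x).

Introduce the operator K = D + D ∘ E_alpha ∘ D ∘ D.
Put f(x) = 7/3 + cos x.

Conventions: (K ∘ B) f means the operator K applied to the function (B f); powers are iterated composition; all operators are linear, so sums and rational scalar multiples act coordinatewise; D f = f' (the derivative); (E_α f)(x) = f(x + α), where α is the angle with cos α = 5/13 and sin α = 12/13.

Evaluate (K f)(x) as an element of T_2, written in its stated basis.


g(x) = (12/13)cos x - (8/13)sin x

D f = -sin x
D f = -sin x
D D f = -cos x
E_alpha D D f = -(5/13)cos x + (12/13)sin x
D E_alpha D D f = (12/13)cos x + (5/13)sin x
(D + D ∘ E_alpha ∘ D ∘ D) f = (12/13)cos x - (8/13)sin x


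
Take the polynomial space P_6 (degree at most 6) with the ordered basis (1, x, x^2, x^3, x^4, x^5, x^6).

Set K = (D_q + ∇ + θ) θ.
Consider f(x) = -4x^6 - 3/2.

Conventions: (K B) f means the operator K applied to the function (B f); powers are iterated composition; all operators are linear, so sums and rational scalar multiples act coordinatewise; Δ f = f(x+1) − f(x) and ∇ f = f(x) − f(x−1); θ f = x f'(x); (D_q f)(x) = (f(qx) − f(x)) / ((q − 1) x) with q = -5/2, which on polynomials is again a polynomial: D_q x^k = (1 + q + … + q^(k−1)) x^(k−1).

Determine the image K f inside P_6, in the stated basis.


the result is g(x) = -144x^6 + (6093/4)x^5 + 360x^4 - 480x^3 + 360x^2 - 144x + 24

θ f = -24x^6
D_q θ f = (6669/4)x^5
∇ θ f = -144x^5 + 360x^4 - 480x^3 + 360x^2 - 144x + 24
θ θ f = -144x^6
(D_q + ∇ + θ) θ f = -144x^6 + (6093/4)x^5 + 360x^4 - 480x^3 + 360x^2 - 144x + 24


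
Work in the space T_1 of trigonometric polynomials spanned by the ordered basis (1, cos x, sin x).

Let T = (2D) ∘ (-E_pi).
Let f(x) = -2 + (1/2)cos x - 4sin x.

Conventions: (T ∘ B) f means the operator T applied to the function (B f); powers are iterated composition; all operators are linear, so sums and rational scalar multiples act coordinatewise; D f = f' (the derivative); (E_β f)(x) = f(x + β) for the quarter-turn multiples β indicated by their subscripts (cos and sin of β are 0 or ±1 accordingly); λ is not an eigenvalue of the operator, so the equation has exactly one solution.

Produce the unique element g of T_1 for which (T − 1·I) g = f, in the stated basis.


g(x) = 2 + (3/2)cos x + sin x

write g with unknown coordinates in the stated basis and equate coefficients in (T − 1·I) g = f
solving from the highest basis element down gives g = 2 + (3/2)cos x + sin x
check: T g = 2cos x - 3sin x
so T g − 1·g = -2 + (1/2)cos x - 4sin x = f ✓


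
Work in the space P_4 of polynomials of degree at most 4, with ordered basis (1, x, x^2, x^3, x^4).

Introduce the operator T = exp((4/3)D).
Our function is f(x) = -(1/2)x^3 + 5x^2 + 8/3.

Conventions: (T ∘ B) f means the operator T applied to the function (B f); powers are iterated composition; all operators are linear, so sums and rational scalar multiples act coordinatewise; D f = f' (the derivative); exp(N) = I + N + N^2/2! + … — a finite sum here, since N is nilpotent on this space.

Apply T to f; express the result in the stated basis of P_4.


order-1 term: -2x^2 + (40/3)x
order-2 term: -(8/3)x + 80/9
order-3 term: -32/27
the series for exp((4/3)D) f terminates at order 3
exp((4/3)D) f = -(1/2)x^3 + 3x^2 + (32/3)x + 280/27

the result is g(x) = -(1/2)x^3 + 3x^2 + (32/3)x + 280/27


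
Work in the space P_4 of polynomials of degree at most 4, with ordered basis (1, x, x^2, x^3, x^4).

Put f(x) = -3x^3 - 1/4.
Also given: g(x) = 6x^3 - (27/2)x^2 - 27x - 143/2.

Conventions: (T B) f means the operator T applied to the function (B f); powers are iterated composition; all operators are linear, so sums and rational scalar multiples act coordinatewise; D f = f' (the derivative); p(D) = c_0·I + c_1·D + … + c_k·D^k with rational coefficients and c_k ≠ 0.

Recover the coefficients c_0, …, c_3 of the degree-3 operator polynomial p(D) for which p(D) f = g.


p(D) = -2·I + (3/2)·D + (3/2)·D^2 + 4·D^3, i.e. c_0 = -2, c_1 = 3/2, c_2 = 3/2, c_3 = 4

D^0 f = -3x^3 - 1/4
D^1 f = -9x^2
D^2 f = -18x
D^3 f = -18
matching coefficients of g against c_0 f + c_1 Df + … from the top degree down determines the c_i
solution: c_0 = -2, c_1 = 3/2, c_2 = 3/2, c_3 = 4


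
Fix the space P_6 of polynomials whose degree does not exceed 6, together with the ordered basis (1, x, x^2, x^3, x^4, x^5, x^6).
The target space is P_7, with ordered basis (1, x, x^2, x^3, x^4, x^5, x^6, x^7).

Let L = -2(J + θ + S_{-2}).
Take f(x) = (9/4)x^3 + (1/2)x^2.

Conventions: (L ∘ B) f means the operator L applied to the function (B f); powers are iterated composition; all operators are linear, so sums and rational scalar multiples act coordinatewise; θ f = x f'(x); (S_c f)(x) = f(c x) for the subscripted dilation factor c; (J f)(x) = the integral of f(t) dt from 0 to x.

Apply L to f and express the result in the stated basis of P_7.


J f = (9/16)x^4 + (1/6)x^3
θ f = (27/4)x^3 + x^2
S_{-2} f = -18x^3 + 2x^2
(J + θ + S_{-2}) f = (9/16)x^4 - (133/12)x^3 + 3x^2
(-2(J + θ + S_{-2})) f = -(9/8)x^4 + (133/6)x^3 - 6x^2

the result is g(x) = -(9/8)x^4 + (133/6)x^3 - 6x^2


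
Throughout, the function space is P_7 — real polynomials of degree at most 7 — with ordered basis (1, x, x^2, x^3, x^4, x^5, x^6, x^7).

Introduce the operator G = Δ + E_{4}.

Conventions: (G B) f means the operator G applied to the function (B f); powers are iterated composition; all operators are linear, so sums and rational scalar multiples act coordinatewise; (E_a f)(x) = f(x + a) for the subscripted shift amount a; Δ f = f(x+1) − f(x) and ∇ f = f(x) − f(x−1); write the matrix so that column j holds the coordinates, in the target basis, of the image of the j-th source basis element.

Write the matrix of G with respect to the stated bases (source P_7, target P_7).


the matrix is [[1, 5, 17, 65, 257, 1025, 4097, 16385]; [0, 1, 10, 51, 260, 1285, 6150, 28679]; [0, 0, 1, 15, 102, 650, 3855, 21525]; [0, 0, 0, 1, 20, 170, 1300, 8995]; [0, 0, 0, 0, 1, 25, 255, 2275]; [0, 0, 0, 0, 0, 1, 30, 357]; [0, 0, 0, 0, 0, 0, 1, 35]; [0, 0, 0, 0, 0, 0, 0, 1]] (rows listed top to bottom)

image of 1: 1
image of x: x + 5
image of x^2: x^2 + 10x + 17
image of x^3: x^3 + 15x^2 + 51x + 65
image of x^4: x^4 + 20x^3 + 102x^2 + 260x + 257
image of x^5: x^5 + 25x^4 + 170x^3 + 650x^2 + 1285x + 1025
image of x^6: x^6 + 30x^5 + 255x^4 + 1300x^3 + 3855x^2 + 6150x + 4097
image of x^7: x^7 + 35x^6 + 357x^5 + 2275x^4 + 8995x^3 + 21525x^2 + 28679x + 16385
each image's coordinates form column j of the matrix


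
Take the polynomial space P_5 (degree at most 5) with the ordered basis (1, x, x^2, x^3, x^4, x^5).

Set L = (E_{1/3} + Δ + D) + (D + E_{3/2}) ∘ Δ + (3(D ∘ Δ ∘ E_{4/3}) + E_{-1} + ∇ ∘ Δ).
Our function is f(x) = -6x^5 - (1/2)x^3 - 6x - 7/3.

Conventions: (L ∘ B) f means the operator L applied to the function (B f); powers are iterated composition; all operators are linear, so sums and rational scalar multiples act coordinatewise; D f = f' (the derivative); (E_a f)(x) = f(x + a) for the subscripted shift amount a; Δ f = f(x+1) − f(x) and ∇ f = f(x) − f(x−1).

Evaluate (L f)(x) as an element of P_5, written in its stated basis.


E_{1/3} f = -6x^5 - 10x^4 - (43/6)x^3 - (49/18)x^2 - (353/54)x - 709/162
Δ f = -30x^4 - 60x^3 - (123/2)x^2 - (63/2)x - 25/2
D f = -30x^4 - (3/2)x^2 - 6
(E_{1/3} + Δ + D) f = -6x^5 - 70x^4 - (403/6)x^3 - (1183/18)x^2 - (1027/27)x - 1853/81
Δ f = -30x^4 - 60x^3 - (123/2)x^2 - (63/2)x - 25/2
D Δ f = -120x^3 - 180x^2 - 123x - 63/2
E_{3/2} Δ f = -30x^4 - 240x^3 - (1473/2)x^2 - 1026x - 1105/2
(D + E_{3/2}) Δ f = -30x^4 - 360x^3 - (1833/2)x^2 - 1149x - 584
E_{4/3} f = -6x^5 - 40x^4 - (643/6)x^3 - (1298/9)x^2 - (2794/27)x - 2981/81
Δ E_{4/3} f = -30x^4 - 220x^3 - (1243/2)x^2 - (14399/18)x - 21647/54
D Δ E_{4/3} f = -120x^3 - 660x^2 - 1243x - 14399/18
(3(D ∘ Δ ∘ E_{4/3})) f = -360x^3 - 1980x^2 - 3729x - 14399/6
E_{-1} f = -6x^5 + 30x^4 - (121/2)x^3 + (123/2)x^2 - (75/2)x + 61/6
Δ f = -30x^4 - 60x^3 - (123/2)x^2 - (63/2)x - 25/2
∇ Δ f = -120x^3 - 63x
(3(D ∘ Δ ∘ E_{4/3}) + E_{-1} + ∇ ∘ Δ) f = -6x^5 + 30x^4 - (1081/2)x^3 - (3837/2)x^2 - (7659/2)x - 7169/3
((E_{1/3} + Δ + D) + (D + E_{3/2}) ∘ Δ + (3(D ∘ Δ ∘ E_{4/3}) + E_{-1} + ∇ ∘ Δ)) f = -12x^5 - 70x^4 - (2903/3)x^3 - (52213/18)x^2 - (270893/54)x - 242720/81

the image equals g(x) = -12x^5 - 70x^4 - (2903/3)x^3 - (52213/18)x^2 - (270893/54)x - 242720/81


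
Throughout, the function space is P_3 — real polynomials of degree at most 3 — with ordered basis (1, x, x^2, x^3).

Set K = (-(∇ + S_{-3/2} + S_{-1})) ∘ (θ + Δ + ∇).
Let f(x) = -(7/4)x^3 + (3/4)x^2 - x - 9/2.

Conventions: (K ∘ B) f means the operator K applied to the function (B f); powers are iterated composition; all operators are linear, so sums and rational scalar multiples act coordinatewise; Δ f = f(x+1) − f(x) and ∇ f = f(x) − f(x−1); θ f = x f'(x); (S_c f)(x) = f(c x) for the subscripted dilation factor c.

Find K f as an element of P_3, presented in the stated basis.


the result is g(x) = -(735/32)x^3 + 45x^2 + (29/4)x + 21/4

θ f = -(21/4)x^3 + (3/2)x^2 - x
Δ f = -(21/4)x^2 - (15/4)x - 2
∇ f = -(21/4)x^2 + (27/4)x - 7/2
(θ + Δ + ∇) f = -(21/4)x^3 - 9x^2 + 2x - 11/2
∇ (θ + Δ + ∇) f = -(63/4)x^2 - (9/4)x + 23/4
S_{-3/2} (θ + Δ + ∇) f = (567/32)x^3 - (81/4)x^2 - 3x - 11/2
S_{-1} (θ + Δ + ∇) f = (21/4)x^3 - 9x^2 - 2x - 11/2
(∇ + S_{-3/2} + S_{-1}) (θ + Δ + ∇) f = (735/32)x^3 - 45x^2 - (29/4)x - 21/4
(-(∇ + S_{-3/2} + S_{-1})) (θ + Δ + ∇) f = -(735/32)x^3 + 45x^2 + (29/4)x + 21/4


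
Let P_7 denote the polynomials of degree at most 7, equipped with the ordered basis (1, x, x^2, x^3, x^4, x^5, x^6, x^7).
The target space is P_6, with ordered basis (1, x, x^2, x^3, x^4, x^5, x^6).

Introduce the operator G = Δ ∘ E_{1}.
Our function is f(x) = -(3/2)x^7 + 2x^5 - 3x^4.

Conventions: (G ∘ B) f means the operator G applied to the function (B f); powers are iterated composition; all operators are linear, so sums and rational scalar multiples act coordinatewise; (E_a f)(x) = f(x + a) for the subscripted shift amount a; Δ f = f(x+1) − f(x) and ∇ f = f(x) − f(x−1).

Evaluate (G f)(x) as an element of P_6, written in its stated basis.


the image equals g(x) = -(21/2)x^6 - (189/2)x^5 - (715/2)x^4 - (1479/2)x^3 - (1781/2)x^2 - (1191/2)x - 347/2

E_{1} f = -(3/2)x^7 - (21/2)x^6 - (59/2)x^5 - (91/2)x^4 - (89/2)x^3 - (59/2)x^2 - (25/2)x - 5/2
Δ E_{1} f = -(21/2)x^6 - (189/2)x^5 - (715/2)x^4 - (1479/2)x^3 - (1781/2)x^2 - (1191/2)x - 347/2


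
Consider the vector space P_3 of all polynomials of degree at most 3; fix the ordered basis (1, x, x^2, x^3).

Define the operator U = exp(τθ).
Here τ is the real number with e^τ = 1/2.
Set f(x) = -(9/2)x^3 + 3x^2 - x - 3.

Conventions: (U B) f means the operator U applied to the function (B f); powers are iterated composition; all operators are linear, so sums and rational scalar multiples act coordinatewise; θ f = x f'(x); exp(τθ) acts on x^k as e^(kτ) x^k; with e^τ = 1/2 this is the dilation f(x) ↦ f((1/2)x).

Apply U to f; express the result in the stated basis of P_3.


exp(τθ) x^k = e^(kτ) x^k; with e^τ = 1/2 this sends x^k to (1/2)^k x^k
x ↦ 1/2 x
x^2 ↦ 1/4 x^2
x^3 ↦ 1/8 x^3
applying this coordinatewise to f: exp(τθ) f = -(9/16)x^3 + (3/4)x^2 - (1/2)x - 3

the result is g(x) = -(9/16)x^3 + (3/4)x^2 - (1/2)x - 3


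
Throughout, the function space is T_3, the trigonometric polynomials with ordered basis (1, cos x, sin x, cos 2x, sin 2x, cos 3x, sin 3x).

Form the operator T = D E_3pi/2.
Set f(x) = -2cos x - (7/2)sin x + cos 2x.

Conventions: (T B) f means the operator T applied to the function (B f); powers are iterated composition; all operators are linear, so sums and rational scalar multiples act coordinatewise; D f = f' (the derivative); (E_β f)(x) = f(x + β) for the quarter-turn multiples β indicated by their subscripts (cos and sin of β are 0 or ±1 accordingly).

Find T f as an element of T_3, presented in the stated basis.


the result is g(x) = -2cos x - (7/2)sin x + 2sin 2x

E_3pi/2 f = (7/2)cos x - 2sin x - cos 2x
D E_3pi/2 f = -2cos x - (7/2)sin x + 2sin 2x


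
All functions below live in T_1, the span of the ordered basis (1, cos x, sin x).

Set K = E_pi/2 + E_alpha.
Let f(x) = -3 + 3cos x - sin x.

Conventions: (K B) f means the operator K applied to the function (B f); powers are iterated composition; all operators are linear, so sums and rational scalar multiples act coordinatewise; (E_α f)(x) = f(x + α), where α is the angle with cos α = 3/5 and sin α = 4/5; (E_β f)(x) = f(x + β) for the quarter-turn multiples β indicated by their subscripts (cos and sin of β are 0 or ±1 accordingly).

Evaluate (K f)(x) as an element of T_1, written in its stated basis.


the result is g(x) = -6 - 6sin x

E_pi/2 f = -3 - cos x - 3sin x
E_alpha f = -3 + cos x - 3sin x
(E_pi/2 + E_alpha) f = -6 - 6sin x


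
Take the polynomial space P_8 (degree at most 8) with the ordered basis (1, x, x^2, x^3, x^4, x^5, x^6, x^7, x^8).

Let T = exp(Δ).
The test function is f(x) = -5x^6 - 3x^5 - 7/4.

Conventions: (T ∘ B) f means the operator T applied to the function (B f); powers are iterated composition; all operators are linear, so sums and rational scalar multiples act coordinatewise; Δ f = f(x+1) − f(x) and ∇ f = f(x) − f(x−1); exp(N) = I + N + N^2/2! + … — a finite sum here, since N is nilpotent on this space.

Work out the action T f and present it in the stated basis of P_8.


the result is g(x) = -5x^6 - 33x^5 - 165x^4 - 560x^3 - 1275x^2 - 1785x - 4691/4

order-1 term: -30x^5 - 90x^4 - 130x^3 - 105x^2 - 45x - 8
order-2 term: -75x^4 - 330x^3 - 615x^2 - 555x - 200
order-3 term: -100x^3 - 480x^2 - 840x - 525
order-4 term: -75x^2 - 315x - 355
order-5 term: -30x - 78
order-6 term: -5
the series for exp(Δ) f terminates at order 6
exp(Δ) f = -5x^6 - 33x^5 - 165x^4 - 560x^3 - 1275x^2 - 1785x - 4691/4


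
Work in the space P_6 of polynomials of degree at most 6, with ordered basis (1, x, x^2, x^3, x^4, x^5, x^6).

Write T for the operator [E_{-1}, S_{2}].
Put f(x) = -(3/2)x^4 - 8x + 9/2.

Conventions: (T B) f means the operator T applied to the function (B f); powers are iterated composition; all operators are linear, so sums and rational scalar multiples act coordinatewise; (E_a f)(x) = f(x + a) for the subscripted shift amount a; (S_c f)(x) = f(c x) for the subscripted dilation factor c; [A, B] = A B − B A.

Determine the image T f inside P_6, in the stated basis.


the image equals g(x) = 48x^3 - 108x^2 + 84x - 29/2

S_{2} f = -24x^4 - 16x + 9/2
E_{-1} S_{2} f = -24x^4 + 96x^3 - 144x^2 + 80x - 7/2
E_{-1} f = -(3/2)x^4 + 6x^3 - 9x^2 - 2x + 11
S_{2} E_{-1} f = -24x^4 + 48x^3 - 36x^2 - 4x + 11
[E_{-1}, S_{2}] f = 48x^3 - 108x^2 + 84x - 29/2


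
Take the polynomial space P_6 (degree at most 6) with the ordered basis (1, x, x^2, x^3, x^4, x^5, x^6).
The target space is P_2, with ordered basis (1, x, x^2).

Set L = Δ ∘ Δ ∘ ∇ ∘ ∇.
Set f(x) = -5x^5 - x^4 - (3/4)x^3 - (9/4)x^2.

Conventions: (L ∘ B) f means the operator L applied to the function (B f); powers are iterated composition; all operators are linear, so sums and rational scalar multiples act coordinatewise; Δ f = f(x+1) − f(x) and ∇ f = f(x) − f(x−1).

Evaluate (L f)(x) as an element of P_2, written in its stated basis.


∇ f = -25x^4 + 46x^3 - (185/4)x^2 + (75/4)x - 5/2
∇ ∇ f = -100x^3 + 288x^2 - (661/2)x + 136
Δ ∇ ∇ f = -300x^2 + 276x - 285/2
Δ (Δ ∘ ∇ ∘ ∇) f = -600x - 24

the result is g(x) = -600x - 24


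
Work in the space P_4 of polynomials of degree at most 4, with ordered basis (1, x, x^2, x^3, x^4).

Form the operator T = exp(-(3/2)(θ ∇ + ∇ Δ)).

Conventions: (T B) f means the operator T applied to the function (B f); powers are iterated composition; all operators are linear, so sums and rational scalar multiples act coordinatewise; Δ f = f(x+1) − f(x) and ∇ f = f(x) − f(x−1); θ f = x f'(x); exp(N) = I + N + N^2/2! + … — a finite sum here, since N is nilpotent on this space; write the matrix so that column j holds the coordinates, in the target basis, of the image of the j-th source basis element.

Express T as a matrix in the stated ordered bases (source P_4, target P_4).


the matrix is [[1, 0, -3, 27/2, -84]; [0, 1, -3, 9, -93/2]; [0, 0, 1, -9, 81]; [0, 0, 0, 1, -18]; [0, 0, 0, 0, 1]] (rows listed top to bottom)

image of 1: 1
image of x: x
image of x^2: x^2 - 3x - 3
image of x^3: x^3 - 9x^2 + 9x + 27/2
image of x^4: x^4 - 18x^3 + 81x^2 - (93/2)x - 84
each image's coordinates form column j of the matrix


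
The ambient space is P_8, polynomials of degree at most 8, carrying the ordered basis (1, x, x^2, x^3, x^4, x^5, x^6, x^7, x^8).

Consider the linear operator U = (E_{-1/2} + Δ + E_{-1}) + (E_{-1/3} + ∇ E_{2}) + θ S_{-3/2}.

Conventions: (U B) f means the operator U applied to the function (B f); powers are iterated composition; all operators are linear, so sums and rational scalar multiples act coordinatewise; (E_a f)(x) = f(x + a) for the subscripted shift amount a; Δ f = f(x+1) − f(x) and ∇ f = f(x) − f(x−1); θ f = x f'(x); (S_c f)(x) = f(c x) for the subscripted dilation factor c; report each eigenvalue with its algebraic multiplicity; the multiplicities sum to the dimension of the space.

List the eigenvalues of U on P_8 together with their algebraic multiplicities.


λ = -14925/128 (multiplicity 1), λ = -1119/32 (multiplicity 1), λ = -57/8 (multiplicity 1), λ = 3/2 (multiplicity 1), λ = 3 (multiplicity 1), λ = 15/2 (multiplicity 1), λ = 93/4 (multiplicity 1), λ = 2283/32 (multiplicity 1), λ = 6657/32 (multiplicity 1)

image of 1: 3
image of x: (3/2)x + 1/6
image of x^2: (15/2)x^2 + (1/3)x + 193/36
image of x^3: -(57/8)x^3 + (1/2)x^2 + (193/12)x + 1477/216
image of x^4: (93/4)x^4 + (2/3)x^3 + (193/6)x^2 + (1477/54)x + 22129/1296
image of x^5: -(1119/32)x^5 + (5/6)x^4 + (965/18)x^3 + (7385/108)x^2 + (110645/1296)x + 240781/7776
image of x^6: (2283/32)x^6 + x^5 + (965/12)x^4 + (7385/54)x^3 + (110645/432)x^2 + (240781/1296)x + 3033433/46656
image of x^7: -(14925/128)x^7 + (7/6)x^6 + (1351/12)x^5 + (51695/216)x^4 + (774515/1296)x^3 + (1685467/2592)x^2 + (21234031/46656)x + 35549557/279936
image of x^8: (6657/32)x^8 + (4/3)x^7 + (1351/9)x^6 + (10339/27)x^5 + (774515/648)x^4 + (1685467/972)x^3 + (21234031/11664)x^2 + (35549557/34992)x + 431668129/1679616
the matrix is upper triangular; its diagonal is (3, 3/2, 15/2, -57/8, 93/4, -1119/32, 2283/32, -14925/128, 6657/32)
for a triangular matrix the eigenvalues are the diagonal entries, with algebraic multiplicity their repetition count


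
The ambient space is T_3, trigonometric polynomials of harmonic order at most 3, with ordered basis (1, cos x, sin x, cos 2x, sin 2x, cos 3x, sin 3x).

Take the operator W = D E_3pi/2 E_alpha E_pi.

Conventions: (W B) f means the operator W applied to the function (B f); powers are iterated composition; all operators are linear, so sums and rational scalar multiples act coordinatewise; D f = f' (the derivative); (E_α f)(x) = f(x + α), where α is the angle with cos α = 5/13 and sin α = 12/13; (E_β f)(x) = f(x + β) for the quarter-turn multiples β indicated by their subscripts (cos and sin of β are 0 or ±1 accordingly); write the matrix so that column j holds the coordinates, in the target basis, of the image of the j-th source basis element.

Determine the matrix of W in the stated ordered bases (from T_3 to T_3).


the matrix is [[0, 0, 0, 0, 0, 0, 0]; [0, -5/13, -12/13, 0, 0, 0, 0]; [0, 12/13, -5/13, 0, 0, 0, 0]; [0, 0, 0, 240/169, 238/169, 0, 0]; [0, 0, 0, -238/169, 240/169, 0, 0]; [0, 0, 0, 0, 0, -6105/2197, -2484/2197]; [0, 0, 0, 0, 0, 2484/2197, -6105/2197]] (rows listed top to bottom)

image of 1: 0
image of cos x: -(5/13)cos x + (12/13)sin x
image of sin x: -(12/13)cos x - (5/13)sin x
image of cos 2x: (240/169)cos 2x - (238/169)sin 2x
image of sin 2x: (238/169)cos 2x + (240/169)sin 2x
image of cos 3x: -(6105/2197)cos 3x + (2484/2197)sin 3x
image of sin 3x: -(2484/2197)cos 3x - (6105/2197)sin 3x
each image's coordinates form column j of the matrix
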